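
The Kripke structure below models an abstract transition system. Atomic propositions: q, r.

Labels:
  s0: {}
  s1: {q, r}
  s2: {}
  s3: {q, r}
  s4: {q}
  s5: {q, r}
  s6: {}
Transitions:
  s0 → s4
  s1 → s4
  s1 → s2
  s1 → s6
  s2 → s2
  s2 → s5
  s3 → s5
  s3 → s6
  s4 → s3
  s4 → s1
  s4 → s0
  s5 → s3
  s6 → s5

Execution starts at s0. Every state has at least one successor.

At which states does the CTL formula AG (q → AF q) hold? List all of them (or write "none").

{s0, s1, s2, s3, s4, s5, s6}

States satisfying q → AF q: {s0, s1, s2, s3, s4, s5, s6}.
States satisfying AG (q → AF q): {s0, s1, s2, s3, s4, s5, s6}.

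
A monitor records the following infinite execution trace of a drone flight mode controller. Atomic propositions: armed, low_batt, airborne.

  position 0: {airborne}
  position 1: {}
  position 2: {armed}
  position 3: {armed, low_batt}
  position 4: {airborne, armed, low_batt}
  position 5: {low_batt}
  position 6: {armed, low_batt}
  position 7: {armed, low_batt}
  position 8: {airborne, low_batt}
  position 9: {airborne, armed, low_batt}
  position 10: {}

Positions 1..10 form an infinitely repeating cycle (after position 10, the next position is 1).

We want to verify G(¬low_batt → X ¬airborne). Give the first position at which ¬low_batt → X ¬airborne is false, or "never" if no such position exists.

¬low_batt → X ¬airborne holds at every position 0..10, and those are all the positions the trace ever visits, so the invariant G(¬low_batt → X ¬airborne) is never violated.

never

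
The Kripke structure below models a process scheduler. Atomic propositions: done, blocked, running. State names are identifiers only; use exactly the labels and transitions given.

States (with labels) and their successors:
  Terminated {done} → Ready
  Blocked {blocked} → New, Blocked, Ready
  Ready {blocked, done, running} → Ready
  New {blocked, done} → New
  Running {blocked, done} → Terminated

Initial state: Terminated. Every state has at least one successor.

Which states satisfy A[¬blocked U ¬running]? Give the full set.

States satisfying ¬blocked: {Terminated}.
States satisfying ¬running: {Terminated, Blocked, New, Running}.
States satisfying A[¬blocked U ¬running]: {Terminated, Blocked, New, Running}.

{Terminated, Blocked, New, Running}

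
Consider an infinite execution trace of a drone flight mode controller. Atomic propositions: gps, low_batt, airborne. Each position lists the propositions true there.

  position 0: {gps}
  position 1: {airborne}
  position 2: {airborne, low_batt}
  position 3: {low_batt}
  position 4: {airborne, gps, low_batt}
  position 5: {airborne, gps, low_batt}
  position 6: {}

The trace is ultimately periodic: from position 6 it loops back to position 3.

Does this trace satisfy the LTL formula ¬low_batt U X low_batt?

Satisfied

Walking from position 0: X low_batt first holds at position 1, and ¬low_batt holds at every earlier position along the way, so ¬low_batt U X low_batt holds.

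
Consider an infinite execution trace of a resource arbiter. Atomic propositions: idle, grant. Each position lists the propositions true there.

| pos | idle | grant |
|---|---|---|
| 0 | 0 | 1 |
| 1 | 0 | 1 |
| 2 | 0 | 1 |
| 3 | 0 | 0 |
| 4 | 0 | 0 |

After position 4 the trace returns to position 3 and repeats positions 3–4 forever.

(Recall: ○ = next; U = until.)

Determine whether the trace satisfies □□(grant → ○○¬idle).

Holds

□(grant → ○○¬idle) holds at every position 0..4, and those are all positions ever visited, so □□(grant → ○○¬idle) holds.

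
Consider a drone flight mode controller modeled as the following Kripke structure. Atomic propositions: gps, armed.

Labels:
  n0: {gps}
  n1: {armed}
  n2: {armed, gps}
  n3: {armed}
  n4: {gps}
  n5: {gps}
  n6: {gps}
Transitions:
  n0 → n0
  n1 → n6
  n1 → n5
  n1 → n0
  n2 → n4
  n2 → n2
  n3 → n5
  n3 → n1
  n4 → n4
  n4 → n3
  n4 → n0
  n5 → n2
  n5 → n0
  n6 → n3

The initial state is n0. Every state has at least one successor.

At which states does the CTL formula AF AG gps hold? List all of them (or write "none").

{n0}

States satisfying AG gps: {n0}.
States satisfying AF AG gps: {n0}.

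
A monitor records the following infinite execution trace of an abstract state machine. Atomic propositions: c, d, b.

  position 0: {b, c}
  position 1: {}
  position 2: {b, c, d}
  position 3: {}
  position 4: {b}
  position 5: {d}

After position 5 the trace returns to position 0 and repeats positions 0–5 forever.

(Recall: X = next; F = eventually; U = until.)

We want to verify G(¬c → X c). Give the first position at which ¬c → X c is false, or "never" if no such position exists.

Check ¬c → X c at each position in order: 0 ✓, 1 ✓, 2 ✓.
At position 3 the labels are {} and the next position 4 has {b}, so ¬c → X c is false there. This is the first violation.

3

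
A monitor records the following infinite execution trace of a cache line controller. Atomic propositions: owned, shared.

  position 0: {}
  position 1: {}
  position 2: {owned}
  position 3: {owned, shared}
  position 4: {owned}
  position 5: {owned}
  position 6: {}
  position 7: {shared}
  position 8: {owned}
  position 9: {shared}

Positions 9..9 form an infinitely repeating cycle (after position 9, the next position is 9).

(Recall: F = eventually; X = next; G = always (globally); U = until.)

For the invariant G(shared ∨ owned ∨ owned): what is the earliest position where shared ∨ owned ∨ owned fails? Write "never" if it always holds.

At position 0 the labels are {}, so shared ∨ owned ∨ owned is false there. This is the first violation.

0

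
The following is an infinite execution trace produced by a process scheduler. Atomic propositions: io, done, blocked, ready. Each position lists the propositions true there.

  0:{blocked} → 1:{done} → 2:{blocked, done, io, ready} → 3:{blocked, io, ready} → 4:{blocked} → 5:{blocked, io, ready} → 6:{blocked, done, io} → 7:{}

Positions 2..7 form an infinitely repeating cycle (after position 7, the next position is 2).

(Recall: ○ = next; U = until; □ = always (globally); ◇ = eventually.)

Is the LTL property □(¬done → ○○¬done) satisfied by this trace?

No

¬done → ○○¬done must hold at every position from 0 onward. It fails at position 0, so □(¬done → ○○¬done) is false.
Positions where ¬done holds: 0, 3, 4, 5, 7.
Check ○○¬done at each: 0→fails, 3→ok, 4→fails, 5→ok, 7→ok.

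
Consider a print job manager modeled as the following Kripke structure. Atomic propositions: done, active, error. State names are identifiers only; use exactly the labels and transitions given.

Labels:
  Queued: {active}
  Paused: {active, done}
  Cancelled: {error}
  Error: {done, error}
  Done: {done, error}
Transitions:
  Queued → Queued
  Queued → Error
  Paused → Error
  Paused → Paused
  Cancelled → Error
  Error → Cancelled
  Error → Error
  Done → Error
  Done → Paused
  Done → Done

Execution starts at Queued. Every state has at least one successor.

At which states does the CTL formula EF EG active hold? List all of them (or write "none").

States satisfying EG active: {Queued, Paused}.
States satisfying EF EG active: {Queued, Paused, Done}.

{Queued, Paused, Done}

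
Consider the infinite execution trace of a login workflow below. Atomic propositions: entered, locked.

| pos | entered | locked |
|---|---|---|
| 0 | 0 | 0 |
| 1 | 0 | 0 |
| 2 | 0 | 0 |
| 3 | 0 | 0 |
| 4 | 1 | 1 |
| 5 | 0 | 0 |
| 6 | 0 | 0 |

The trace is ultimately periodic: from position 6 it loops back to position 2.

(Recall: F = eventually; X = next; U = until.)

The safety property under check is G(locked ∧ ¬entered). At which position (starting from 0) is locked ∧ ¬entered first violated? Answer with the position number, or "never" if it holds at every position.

0

At position 0 the labels are {}, so locked ∧ ¬entered is false there. This is the first violation.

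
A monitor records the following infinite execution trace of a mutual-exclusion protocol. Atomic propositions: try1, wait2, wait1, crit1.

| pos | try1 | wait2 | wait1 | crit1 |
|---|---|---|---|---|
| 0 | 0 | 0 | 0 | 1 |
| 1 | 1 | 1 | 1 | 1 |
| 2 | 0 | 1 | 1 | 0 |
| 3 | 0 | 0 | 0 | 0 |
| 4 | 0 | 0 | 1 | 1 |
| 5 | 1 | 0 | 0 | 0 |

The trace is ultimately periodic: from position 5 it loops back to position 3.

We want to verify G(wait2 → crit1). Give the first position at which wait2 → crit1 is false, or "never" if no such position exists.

Check wait2 → crit1 at each position in order: 0 ✓, 1 ✓.
At position 2 the labels are {wait1, wait2}, so wait2 → crit1 is false there. This is the first violation.

2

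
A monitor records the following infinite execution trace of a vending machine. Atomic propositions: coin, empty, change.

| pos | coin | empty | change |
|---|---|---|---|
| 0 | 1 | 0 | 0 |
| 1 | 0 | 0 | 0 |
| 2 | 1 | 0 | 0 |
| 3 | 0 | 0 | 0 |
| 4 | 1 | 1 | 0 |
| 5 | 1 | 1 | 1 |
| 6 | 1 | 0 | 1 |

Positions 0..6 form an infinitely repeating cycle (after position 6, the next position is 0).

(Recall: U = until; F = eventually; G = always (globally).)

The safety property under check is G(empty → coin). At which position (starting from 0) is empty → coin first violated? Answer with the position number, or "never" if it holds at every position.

empty → coin holds at every position 0..6, and those are all the positions the trace ever visits, so the invariant G(empty → coin) is never violated.

never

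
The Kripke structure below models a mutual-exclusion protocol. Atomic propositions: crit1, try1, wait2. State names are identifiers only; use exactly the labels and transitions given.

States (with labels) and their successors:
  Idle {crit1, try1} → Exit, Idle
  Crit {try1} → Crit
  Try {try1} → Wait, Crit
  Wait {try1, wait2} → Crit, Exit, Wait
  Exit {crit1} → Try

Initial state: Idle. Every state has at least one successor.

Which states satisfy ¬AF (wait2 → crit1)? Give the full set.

States satisfying wait2 → crit1: {Idle, Crit, Try, Exit}.
States satisfying AF (wait2 → crit1): {Idle, Crit, Try, Exit}.
States satisfying ¬AF (wait2 → crit1): {Wait}.

{Wait}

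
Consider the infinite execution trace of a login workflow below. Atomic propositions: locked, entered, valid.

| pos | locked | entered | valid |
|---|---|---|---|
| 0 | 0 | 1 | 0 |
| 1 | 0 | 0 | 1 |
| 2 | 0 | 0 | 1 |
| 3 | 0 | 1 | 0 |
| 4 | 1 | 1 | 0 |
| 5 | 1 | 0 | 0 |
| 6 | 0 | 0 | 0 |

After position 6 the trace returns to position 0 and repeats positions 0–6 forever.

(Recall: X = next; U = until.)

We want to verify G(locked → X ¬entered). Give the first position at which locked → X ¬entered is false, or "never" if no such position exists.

locked → X ¬entered holds at every position 0..6, and those are all the positions the trace ever visits, so the invariant G(locked → X ¬entered) is never violated.

never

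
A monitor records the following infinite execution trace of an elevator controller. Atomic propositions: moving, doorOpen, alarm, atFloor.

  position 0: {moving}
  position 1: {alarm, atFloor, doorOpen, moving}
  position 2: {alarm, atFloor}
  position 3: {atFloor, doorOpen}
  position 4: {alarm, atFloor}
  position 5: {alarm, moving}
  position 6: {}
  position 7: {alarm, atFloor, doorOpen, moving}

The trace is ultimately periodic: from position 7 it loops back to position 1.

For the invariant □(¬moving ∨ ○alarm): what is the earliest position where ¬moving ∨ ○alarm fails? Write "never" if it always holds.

5

Check ¬moving ∨ ○alarm at each position in order: 0 ✓, 1 ✓, 2 ✓, 3 ✓, 4 ✓.
At position 5 the labels are {alarm, moving} and the next position 6 has {}, so ¬moving ∨ ○alarm is false there. This is the first violation.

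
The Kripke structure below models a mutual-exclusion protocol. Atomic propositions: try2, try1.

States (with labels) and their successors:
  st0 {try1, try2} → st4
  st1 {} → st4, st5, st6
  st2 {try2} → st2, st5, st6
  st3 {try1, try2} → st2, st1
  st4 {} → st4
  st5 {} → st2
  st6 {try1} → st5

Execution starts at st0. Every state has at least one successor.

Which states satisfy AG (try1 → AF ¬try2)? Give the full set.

States satisfying try1 → AF ¬try2: {st0, st1, st2, st4, st5, st6}.
States satisfying AG (try1 → AF ¬try2): {st0, st1, st2, st4, st5, st6}.

{st0, st1, st2, st4, st5, st6}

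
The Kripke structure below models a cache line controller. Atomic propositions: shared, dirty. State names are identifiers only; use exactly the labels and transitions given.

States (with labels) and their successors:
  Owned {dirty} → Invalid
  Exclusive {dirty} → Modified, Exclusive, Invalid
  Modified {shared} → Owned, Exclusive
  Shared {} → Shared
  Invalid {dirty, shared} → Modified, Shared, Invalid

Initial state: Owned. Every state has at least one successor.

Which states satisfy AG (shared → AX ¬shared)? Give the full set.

States satisfying shared → AX ¬shared: {Owned, Exclusive, Modified, Shared}.
States satisfying AG (shared → AX ¬shared): {Shared}.

{Shared}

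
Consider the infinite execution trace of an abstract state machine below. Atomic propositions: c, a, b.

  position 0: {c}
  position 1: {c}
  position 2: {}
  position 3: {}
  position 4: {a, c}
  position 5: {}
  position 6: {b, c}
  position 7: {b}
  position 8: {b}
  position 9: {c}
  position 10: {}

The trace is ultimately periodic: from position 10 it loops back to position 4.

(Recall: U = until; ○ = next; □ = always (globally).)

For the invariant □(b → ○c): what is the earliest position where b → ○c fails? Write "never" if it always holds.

Check b → ○c at each position in order: 0 ✓, 1 ✓, 2 ✓, 3 ✓, 4 ✓, 5 ✓.
At position 6 the labels are {b, c} and the next position 7 has {b}, so b → ○c is false there. This is the first violation.

6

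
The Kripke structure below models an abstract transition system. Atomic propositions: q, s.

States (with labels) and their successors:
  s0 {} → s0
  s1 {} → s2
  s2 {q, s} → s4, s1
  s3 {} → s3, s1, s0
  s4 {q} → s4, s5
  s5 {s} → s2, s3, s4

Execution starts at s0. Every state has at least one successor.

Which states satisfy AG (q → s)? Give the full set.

{s0}

States satisfying q → s: {s0, s1, s2, s3, s5}.
States satisfying AG (q → s): {s0}.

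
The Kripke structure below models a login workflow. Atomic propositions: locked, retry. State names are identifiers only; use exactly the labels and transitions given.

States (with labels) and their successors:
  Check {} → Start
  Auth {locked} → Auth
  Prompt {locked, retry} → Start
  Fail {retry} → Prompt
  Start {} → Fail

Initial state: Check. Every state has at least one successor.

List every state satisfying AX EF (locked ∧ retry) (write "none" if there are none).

States satisfying EF (locked ∧ retry): {Check, Prompt, Fail, Start}.
States satisfying AX EF (locked ∧ retry): {Check, Prompt, Fail, Start}.

{Check, Prompt, Fail, Start}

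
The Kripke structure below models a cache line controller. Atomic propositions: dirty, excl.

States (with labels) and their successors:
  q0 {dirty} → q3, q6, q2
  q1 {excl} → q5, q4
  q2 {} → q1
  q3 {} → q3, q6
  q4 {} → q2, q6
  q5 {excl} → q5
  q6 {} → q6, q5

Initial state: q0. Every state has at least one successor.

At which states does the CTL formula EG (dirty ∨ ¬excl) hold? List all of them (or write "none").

States satisfying dirty ∨ ¬excl: {q0, q2, q3, q4, q6}.
States satisfying EG (dirty ∨ ¬excl): {q0, q3, q4, q6}.

{q0, q3, q4, q6}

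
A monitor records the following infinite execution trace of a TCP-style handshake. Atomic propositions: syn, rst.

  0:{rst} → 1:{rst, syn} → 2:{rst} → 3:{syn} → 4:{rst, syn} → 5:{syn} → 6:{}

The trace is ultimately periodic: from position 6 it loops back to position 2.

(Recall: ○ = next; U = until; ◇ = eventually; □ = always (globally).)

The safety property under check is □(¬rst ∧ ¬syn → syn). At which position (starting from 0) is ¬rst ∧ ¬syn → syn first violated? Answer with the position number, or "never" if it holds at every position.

6

Check ¬rst ∧ ¬syn → syn at each position in order: 0 ✓, 1 ✓, 2 ✓, 3 ✓, 4 ✓, 5 ✓.
At position 6 the labels are {}, so ¬rst ∧ ¬syn → syn is false there. This is the first violation.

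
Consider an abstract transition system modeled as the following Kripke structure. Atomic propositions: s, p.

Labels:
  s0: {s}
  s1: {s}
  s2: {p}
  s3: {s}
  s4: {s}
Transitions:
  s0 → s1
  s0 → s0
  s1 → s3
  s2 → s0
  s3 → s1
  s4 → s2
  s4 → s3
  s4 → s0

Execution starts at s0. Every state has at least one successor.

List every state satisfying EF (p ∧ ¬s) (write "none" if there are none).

States satisfying p ∧ ¬s: {s2}.
States satisfying EF (p ∧ ¬s): {s2, s4}.

{s2, s4}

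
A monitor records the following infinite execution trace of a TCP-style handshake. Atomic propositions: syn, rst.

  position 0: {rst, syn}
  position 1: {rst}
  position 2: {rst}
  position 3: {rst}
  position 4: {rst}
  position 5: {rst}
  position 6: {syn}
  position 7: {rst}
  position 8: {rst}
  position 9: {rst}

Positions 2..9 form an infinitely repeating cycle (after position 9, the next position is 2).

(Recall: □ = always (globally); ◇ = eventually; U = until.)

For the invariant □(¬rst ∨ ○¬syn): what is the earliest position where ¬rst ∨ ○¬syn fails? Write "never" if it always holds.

5

Check ¬rst ∨ ○¬syn at each position in order: 0 ✓, 1 ✓, 2 ✓, 3 ✓, 4 ✓.
At position 5 the labels are {rst} and the next position 6 has {syn}, so ¬rst ∨ ○¬syn is false there. This is the first violation.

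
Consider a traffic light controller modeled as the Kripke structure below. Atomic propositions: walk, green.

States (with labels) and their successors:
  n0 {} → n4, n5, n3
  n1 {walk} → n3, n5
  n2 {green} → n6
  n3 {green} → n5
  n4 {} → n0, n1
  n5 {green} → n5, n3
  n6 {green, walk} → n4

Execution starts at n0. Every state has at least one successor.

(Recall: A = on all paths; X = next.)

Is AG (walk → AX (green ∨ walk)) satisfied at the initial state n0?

States satisfying walk → AX (green ∨ walk): {n0, n1, n2, n3, n4, n5}.
States satisfying AG (walk → AX (green ∨ walk)): {n0, n1, n3, n4, n5}.
Every state reachable from n0 satisfies walk → AX (green ∨ walk).
n0 ∈ Sat(AG (walk → AX (green ∨ walk))).

Yes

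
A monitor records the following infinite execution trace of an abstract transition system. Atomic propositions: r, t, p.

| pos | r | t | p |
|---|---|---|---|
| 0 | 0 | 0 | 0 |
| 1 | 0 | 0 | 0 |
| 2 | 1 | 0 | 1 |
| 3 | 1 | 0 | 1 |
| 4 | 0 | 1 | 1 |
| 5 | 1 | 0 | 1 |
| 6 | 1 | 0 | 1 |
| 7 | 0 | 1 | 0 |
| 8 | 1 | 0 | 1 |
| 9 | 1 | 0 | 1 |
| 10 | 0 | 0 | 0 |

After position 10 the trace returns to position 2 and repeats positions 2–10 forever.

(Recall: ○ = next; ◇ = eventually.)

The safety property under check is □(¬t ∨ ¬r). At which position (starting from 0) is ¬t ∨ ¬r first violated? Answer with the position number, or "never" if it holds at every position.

¬t ∨ ¬r holds at every position 0..10, and those are all the positions the trace ever visits, so the invariant □(¬t ∨ ¬r) is never violated.

never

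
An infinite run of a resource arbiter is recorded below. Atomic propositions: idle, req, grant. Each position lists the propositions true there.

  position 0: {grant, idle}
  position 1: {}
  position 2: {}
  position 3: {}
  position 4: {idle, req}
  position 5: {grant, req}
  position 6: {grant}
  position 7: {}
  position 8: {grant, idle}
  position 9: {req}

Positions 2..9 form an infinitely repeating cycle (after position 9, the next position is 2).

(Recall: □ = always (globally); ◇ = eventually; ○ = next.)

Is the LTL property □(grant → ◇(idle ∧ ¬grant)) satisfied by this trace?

Yes

grant → ◇(idle ∧ ¬grant) holds at every position 0..9, and those are all positions ever visited, so □(grant → ◇(idle ∧ ¬grant)) holds.
Positions where grant holds: 0, 5, 6, 8.
Check ◇(idle ∧ ¬grant) at each: 0→ok, 5→ok, 6→ok, 8→ok.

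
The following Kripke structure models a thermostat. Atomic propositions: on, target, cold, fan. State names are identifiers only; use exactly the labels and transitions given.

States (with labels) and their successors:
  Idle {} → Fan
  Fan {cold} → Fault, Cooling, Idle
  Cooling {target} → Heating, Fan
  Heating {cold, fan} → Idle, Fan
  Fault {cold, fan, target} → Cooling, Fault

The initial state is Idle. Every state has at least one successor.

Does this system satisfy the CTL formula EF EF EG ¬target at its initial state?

Holds

States satisfying EF EG ¬target: {Idle, Fan, Cooling, Heating, Fault}.
States satisfying EF EF EG ¬target: {Idle, Fan, Cooling, Heating, Fault}.
Some path from Idle reaches a state where EF EG ¬target holds.
Idle ∈ Sat(EF EF EG ¬target).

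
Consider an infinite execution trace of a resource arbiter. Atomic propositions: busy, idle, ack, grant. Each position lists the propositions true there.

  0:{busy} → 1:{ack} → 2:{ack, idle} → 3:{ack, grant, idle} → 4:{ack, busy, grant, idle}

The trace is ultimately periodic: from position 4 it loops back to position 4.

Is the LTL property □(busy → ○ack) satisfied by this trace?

Holds

busy → ○ack holds at every position 0..4, and those are all positions ever visited, so □(busy → ○ack) holds.
Positions where busy holds: 0, 4.
Check ○ack at each: 0→ok, 4→ok.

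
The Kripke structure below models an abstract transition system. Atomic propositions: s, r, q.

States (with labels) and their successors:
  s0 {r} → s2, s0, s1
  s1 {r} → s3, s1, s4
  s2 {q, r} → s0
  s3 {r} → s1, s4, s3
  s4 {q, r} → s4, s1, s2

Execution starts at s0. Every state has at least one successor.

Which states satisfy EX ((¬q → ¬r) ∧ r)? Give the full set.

{s0, s1, s3, s4}

States satisfying (¬q → ¬r) ∧ r: {s2, s4}.
States satisfying EX ((¬q → ¬r) ∧ r): {s0, s1, s3, s4}.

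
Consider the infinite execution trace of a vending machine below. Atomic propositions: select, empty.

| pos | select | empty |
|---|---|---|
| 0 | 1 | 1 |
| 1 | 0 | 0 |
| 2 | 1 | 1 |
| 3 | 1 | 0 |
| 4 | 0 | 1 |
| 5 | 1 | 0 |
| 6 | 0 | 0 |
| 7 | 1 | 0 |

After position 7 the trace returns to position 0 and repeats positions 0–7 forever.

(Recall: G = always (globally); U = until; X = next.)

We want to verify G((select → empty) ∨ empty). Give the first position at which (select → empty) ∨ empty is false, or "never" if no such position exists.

Check (select → empty) ∨ empty at each position in order: 0 ✓, 1 ✓, 2 ✓.
At position 3 the labels are {select}, so (select → empty) ∨ empty is false there. This is the first violation.

3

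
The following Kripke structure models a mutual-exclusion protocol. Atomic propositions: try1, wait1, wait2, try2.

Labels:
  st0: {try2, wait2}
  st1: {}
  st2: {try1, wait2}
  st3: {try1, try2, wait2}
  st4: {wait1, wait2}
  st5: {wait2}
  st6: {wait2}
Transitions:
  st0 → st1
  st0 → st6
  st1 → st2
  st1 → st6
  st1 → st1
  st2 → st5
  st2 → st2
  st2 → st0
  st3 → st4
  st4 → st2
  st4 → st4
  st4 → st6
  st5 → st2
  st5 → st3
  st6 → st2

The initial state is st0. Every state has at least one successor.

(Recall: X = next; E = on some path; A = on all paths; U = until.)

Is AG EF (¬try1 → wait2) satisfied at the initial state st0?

Yes

States satisfying EF (¬try1 → wait2): {st0, st1, st2, st3, st4, st5, st6}.
States satisfying AG EF (¬try1 → wait2): {st0, st1, st2, st3, st4, st5, st6}.
Every state reachable from st0 satisfies EF (¬try1 → wait2).
st0 ∈ Sat(AG EF (¬try1 → wait2)).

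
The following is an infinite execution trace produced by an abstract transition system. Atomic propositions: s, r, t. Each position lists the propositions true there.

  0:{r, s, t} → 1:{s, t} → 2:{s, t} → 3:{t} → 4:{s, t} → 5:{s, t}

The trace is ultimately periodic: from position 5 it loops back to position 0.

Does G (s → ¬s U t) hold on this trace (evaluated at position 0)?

Satisfied

s → ¬s U t holds at every position 0..5, and those are all positions ever visited, so G (s → ¬s U t) holds.
Positions where s holds: 0, 1, 2, 4, 5.
Check ¬s U t at each: 0→ok, 1→ok, 2→ok, 4→ok, 5→ok.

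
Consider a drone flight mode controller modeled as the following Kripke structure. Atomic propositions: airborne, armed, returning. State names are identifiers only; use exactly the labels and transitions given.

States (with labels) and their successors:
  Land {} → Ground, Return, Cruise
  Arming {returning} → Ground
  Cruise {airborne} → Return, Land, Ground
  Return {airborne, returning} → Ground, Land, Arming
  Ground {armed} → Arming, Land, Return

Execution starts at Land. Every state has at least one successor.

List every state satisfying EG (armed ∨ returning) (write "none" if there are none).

States satisfying armed ∨ returning: {Arming, Return, Ground}.
States satisfying EG (armed ∨ returning): {Arming, Return, Ground}.

{Arming, Return, Ground}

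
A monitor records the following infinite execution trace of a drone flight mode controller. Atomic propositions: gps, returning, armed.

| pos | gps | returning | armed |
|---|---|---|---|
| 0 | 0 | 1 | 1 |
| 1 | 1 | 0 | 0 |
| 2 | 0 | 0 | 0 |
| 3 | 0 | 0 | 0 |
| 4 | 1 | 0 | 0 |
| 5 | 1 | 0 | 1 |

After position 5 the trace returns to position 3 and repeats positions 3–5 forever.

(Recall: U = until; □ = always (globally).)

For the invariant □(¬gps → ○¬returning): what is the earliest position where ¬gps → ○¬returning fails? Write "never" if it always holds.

never

¬gps → ○¬returning holds at every position 0..5, and those are all the positions the trace ever visits, so the invariant □(¬gps → ○¬returning) is never violated.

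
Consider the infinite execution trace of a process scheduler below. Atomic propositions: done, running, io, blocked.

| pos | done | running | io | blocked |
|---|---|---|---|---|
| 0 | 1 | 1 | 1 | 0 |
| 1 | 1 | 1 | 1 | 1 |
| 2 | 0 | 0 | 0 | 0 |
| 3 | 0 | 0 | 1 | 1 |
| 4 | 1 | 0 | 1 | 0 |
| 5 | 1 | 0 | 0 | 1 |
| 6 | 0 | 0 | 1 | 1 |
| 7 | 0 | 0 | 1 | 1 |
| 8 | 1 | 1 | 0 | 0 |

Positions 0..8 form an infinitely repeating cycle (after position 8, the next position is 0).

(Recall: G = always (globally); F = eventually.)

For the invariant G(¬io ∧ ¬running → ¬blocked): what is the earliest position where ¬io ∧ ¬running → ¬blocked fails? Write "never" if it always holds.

Check ¬io ∧ ¬running → ¬blocked at each position in order: 0 ✓, 1 ✓, 2 ✓, 3 ✓, 4 ✓.
At position 5 the labels are {blocked, done}, so ¬io ∧ ¬running → ¬blocked is false there. This is the first violation.

5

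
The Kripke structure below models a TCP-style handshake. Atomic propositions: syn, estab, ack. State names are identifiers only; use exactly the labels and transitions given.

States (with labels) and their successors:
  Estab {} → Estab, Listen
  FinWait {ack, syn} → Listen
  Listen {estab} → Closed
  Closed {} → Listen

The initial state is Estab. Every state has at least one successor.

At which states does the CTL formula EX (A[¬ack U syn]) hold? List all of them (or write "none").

States satisfying A[¬ack U syn]: {FinWait}.
States satisfying EX (A[¬ack U syn]): ∅.

none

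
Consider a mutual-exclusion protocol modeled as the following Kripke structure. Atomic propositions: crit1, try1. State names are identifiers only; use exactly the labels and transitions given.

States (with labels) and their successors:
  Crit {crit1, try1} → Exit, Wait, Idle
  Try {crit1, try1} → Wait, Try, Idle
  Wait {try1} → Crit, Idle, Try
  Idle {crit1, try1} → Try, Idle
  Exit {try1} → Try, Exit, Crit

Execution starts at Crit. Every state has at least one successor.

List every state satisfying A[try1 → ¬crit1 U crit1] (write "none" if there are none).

States satisfying try1 → ¬crit1: {Wait, Exit}.
States satisfying crit1: {Crit, Try, Idle}.
States satisfying A[try1 → ¬crit1 U crit1]: {Crit, Try, Wait, Idle}.

{Crit, Try, Wait, Idle}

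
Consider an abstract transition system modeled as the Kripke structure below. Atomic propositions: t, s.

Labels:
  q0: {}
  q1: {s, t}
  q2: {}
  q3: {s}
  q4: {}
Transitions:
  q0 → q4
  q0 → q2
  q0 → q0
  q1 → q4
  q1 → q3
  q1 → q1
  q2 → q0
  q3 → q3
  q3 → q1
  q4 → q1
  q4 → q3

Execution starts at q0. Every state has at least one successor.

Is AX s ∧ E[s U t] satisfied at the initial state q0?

No

States satisfying s: {q1, q3}.
States satisfying AX s: {q3, q4}.
States satisfying t: {q1}.
States satisfying E[s U t]: {q1, q3}.
States satisfying AX s ∧ E[s U t]: {q3}.
q0 ∉ Sat(AX s ∧ E[s U t]).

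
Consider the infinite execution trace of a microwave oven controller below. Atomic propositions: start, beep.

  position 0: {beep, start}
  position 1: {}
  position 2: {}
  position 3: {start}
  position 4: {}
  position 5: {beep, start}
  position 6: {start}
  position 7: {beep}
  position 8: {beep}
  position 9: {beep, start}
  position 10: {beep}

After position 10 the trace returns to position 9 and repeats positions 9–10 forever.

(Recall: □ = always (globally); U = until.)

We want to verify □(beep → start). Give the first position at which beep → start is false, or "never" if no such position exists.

7

Check beep → start at each position in order: 0 ✓, 1 ✓, 2 ✓, 3 ✓, 4 ✓, 5 ✓, 6 ✓.
At position 7 the labels are {beep}, so beep → start is false there. This is the first violation.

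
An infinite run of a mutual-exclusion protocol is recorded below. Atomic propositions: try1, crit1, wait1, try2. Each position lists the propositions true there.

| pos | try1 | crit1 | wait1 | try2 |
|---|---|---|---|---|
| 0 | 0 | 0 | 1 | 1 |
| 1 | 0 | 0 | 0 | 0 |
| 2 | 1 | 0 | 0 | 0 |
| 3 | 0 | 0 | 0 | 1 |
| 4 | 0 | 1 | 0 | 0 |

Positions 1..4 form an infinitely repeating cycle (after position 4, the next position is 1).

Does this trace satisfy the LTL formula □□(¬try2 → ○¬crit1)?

Holds

□(¬try2 → ○¬crit1) holds at every position 0..4, and those are all positions ever visited, so □□(¬try2 → ○¬crit1) holds.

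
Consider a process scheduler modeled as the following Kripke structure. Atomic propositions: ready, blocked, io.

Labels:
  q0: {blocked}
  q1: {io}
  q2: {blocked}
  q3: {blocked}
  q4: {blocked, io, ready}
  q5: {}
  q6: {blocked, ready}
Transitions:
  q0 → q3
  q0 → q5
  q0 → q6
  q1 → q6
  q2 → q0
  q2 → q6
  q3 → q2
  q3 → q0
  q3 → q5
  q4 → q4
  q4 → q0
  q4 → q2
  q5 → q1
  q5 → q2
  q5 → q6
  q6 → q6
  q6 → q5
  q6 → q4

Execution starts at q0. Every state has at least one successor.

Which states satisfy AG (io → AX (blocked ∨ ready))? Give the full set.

{q0, q1, q2, q3, q4, q5, q6}

States satisfying io → AX (blocked ∨ ready): {q0, q1, q2, q3, q4, q5, q6}.
States satisfying AG (io → AX (blocked ∨ ready)): {q0, q1, q2, q3, q4, q5, q6}.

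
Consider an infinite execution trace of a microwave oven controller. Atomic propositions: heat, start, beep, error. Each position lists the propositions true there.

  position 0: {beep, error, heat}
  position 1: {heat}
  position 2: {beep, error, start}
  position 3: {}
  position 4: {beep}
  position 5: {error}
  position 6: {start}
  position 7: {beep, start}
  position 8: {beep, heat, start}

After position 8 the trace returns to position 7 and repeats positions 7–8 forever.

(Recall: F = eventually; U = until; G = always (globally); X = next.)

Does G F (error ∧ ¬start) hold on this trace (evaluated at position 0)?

F (error ∧ ¬start) must hold at every position from 0 onward. It fails at position 6, so G F (error ∧ ¬start) is false.

Violated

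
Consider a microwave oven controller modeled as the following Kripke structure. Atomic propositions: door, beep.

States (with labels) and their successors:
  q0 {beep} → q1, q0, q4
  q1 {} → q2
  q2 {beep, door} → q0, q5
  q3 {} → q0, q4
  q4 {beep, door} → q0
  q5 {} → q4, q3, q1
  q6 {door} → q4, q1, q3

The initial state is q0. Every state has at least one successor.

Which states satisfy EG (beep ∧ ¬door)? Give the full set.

{q0}

States satisfying beep ∧ ¬door: {q0}.
States satisfying EG (beep ∧ ¬door): {q0}.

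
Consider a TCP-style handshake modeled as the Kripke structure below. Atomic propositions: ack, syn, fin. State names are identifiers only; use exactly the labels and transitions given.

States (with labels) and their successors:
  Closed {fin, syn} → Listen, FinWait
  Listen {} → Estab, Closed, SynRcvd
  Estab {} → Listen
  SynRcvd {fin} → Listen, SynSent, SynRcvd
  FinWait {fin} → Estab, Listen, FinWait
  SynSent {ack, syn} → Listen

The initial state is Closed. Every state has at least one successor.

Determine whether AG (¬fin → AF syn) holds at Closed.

Violated

States satisfying ¬fin → AF syn: {Closed, SynRcvd, FinWait, SynSent}.
States satisfying AG (¬fin → AF syn): ∅.
Estab is reachable from Closed and violates ¬fin → AF syn, so AG fails at Closed.
Closed ∉ Sat(AG (¬fin → AF syn)).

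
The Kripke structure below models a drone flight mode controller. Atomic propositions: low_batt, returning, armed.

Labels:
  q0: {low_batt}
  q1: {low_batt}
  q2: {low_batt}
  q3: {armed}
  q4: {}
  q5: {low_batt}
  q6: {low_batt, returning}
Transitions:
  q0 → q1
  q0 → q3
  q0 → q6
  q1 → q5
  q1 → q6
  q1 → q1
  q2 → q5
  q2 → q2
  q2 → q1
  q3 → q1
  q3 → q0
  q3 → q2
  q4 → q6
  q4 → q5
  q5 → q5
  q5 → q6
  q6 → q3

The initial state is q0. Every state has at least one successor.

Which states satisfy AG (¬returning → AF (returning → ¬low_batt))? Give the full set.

States satisfying ¬returning → AF (returning → ¬low_batt): {q0, q1, q2, q3, q4, q5, q6}.
States satisfying AG (¬returning → AF (returning → ¬low_batt)): {q0, q1, q2, q3, q4, q5, q6}.

{q0, q1, q2, q3, q4, q5, q6}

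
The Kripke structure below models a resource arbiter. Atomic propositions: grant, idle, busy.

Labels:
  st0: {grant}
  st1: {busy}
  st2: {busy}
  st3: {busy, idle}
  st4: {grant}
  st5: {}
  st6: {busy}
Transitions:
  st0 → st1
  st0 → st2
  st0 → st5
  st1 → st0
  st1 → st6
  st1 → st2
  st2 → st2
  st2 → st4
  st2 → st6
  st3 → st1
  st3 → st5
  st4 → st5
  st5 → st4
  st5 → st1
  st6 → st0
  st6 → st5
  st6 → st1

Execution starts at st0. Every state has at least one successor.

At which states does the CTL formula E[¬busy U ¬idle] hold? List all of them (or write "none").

States satisfying ¬busy: {st0, st4, st5}.
States satisfying ¬idle: {st0, st1, st2, st4, st5, st6}.
States satisfying E[¬busy U ¬idle]: {st0, st1, st2, st4, st5, st6}.

{st0, st1, st2, st4, st5, st6}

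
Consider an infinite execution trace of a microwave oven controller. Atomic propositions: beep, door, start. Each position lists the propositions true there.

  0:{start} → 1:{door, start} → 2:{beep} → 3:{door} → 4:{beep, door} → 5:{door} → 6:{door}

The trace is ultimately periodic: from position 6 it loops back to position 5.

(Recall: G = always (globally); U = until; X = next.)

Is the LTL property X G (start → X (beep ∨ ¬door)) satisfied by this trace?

Yes

The position after 0 is 1; G (start → X (beep ∨ ¬door)) is true there.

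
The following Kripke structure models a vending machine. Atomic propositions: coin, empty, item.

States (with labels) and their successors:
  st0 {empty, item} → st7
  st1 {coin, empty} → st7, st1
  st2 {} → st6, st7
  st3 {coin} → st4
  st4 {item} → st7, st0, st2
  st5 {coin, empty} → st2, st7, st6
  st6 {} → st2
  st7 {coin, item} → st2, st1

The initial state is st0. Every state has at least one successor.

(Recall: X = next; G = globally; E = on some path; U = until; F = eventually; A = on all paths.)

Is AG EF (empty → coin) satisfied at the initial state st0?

Yes

States satisfying EF (empty → coin): {st0, st1, st2, st3, st4, st5, st6, st7}.
States satisfying AG EF (empty → coin): {st0, st1, st2, st3, st4, st5, st6, st7}.
Every state reachable from st0 satisfies EF (empty → coin).
st0 ∈ Sat(AG EF (empty → coin)).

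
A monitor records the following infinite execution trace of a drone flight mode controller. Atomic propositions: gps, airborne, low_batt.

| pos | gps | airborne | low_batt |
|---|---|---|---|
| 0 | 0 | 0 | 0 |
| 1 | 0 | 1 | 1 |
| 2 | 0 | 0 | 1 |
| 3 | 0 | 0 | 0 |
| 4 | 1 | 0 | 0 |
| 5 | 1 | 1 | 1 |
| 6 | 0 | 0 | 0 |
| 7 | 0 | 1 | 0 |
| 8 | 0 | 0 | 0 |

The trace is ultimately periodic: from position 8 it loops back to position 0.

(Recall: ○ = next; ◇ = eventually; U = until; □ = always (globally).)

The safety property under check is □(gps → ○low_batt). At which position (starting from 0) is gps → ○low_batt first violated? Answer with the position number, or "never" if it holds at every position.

5

Check gps → ○low_batt at each position in order: 0 ✓, 1 ✓, 2 ✓, 3 ✓, 4 ✓.
At position 5 the labels are {airborne, gps, low_batt} and the next position 6 has {}, so gps → ○low_batt is false there. This is the first violation.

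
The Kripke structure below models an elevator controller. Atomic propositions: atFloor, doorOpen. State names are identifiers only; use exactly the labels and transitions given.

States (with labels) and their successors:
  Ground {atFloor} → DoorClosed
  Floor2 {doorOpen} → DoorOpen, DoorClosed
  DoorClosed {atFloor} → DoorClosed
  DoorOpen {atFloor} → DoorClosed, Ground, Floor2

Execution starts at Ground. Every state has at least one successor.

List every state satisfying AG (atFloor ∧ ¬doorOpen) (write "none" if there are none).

{Ground, DoorClosed}

States satisfying atFloor ∧ ¬doorOpen: {Ground, DoorClosed, DoorOpen}.
States satisfying AG (atFloor ∧ ¬doorOpen): {Ground, DoorClosed}.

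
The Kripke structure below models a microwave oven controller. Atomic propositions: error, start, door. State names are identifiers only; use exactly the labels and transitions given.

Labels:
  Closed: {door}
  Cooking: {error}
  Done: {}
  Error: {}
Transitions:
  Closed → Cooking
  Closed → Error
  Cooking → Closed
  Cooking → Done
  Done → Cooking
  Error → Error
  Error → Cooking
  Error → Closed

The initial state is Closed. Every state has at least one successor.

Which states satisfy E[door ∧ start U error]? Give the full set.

States satisfying door ∧ start: ∅.
States satisfying error: {Cooking}.
States satisfying E[door ∧ start U error]: {Cooking}.

{Cooking}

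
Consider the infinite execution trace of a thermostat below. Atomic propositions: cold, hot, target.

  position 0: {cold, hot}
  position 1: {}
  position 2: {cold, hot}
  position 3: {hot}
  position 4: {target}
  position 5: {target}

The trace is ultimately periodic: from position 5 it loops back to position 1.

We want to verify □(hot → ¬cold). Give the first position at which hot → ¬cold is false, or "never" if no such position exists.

0

At position 0 the labels are {cold, hot}, so hot → ¬cold is false there. This is the first violation.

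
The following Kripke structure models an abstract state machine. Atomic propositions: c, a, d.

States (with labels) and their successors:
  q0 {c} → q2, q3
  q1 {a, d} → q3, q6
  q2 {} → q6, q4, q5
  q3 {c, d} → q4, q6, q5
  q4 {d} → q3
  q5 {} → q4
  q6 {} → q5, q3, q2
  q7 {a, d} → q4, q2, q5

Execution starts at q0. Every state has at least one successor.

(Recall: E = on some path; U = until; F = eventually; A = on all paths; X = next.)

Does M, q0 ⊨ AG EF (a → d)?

States satisfying EF (a → d): {q0, q1, q2, q3, q4, q5, q6, q7}.
States satisfying AG EF (a → d): {q0, q1, q2, q3, q4, q5, q6, q7}.
Every state reachable from q0 satisfies EF (a → d).
q0 ∈ Sat(AG EF (a → d)).

Satisfied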